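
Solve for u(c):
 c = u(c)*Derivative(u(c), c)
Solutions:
 u(c) = -sqrt(C1 + c^2)
 u(c) = sqrt(C1 + c^2)


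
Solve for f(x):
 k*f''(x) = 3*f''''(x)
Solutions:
 f(x) = C1 + C2*x + C3*exp(-sqrt(3)*sqrt(k)*x/3) + C4*exp(sqrt(3)*sqrt(k)*x/3)


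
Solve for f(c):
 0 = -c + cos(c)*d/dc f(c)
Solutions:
 f(c) = C1 + Integral(c/cos(c), c)


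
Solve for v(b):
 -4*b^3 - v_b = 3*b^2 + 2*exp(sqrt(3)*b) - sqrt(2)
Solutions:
 v(b) = C1 - b^4 - b^3 + sqrt(2)*b - 2*sqrt(3)*exp(sqrt(3)*b)/3


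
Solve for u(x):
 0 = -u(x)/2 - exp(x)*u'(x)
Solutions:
 u(x) = C1*exp(exp(-x)/2)


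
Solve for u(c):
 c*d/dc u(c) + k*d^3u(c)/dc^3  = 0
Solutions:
 u(c) = C1 + Integral(C2*airyai(c*(-1/k)^(1/3)) + C3*airybi(c*(-1/k)^(1/3)), c)


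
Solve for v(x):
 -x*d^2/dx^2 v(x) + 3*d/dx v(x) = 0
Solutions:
 v(x) = C1 + C2*x^4


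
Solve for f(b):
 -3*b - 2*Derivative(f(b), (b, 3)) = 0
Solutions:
 f(b) = C1 + C2*b + C3*b^2 - b^4/16


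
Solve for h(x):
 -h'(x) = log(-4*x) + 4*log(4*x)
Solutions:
 h(x) = C1 - 5*x*log(x) + x*(-10*log(2) + 5 - I*pi)


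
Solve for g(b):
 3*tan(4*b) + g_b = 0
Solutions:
 g(b) = C1 + 3*log(cos(4*b))/4


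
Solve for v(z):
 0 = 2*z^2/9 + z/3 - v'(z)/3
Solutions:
 v(z) = C1 + 2*z^3/9 + z^2/2


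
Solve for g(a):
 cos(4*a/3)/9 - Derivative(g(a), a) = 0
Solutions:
 g(a) = C1 + sin(4*a/3)/12


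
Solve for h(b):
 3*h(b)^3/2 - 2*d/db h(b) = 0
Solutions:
 h(b) = -sqrt(2)*sqrt(-1/(C1 + 3*b))
 h(b) = sqrt(2)*sqrt(-1/(C1 + 3*b))


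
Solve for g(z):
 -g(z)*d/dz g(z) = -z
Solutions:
 g(z) = -sqrt(C1 + z^2)
 g(z) = sqrt(C1 + z^2)


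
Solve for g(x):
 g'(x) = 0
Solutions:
 g(x) = C1


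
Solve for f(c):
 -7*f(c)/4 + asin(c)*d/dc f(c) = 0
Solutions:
 f(c) = C1*exp(7*Integral(1/asin(c), c)/4)


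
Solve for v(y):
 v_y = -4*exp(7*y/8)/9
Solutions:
 v(y) = C1 - 32*exp(7*y/8)/63


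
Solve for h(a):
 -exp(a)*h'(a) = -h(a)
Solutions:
 h(a) = C1*exp(-exp(-a))


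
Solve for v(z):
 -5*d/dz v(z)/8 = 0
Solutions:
 v(z) = C1


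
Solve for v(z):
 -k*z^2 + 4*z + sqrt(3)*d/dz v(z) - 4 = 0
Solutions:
 v(z) = C1 + sqrt(3)*k*z^3/9 - 2*sqrt(3)*z^2/3 + 4*sqrt(3)*z/3


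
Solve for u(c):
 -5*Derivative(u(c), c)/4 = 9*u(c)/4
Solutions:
 u(c) = C1*exp(-9*c/5)


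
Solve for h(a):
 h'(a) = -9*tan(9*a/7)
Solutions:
 h(a) = C1 + 7*log(cos(9*a/7))


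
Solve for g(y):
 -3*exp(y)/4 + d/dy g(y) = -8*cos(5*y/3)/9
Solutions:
 g(y) = C1 + 3*exp(y)/4 - 8*sin(5*y/3)/15


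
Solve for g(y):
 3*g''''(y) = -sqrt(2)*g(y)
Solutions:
 g(y) = (C1*sin(2^(5/8)*3^(3/4)*y/6) + C2*cos(2^(5/8)*3^(3/4)*y/6))*exp(-2^(5/8)*3^(3/4)*y/6) + (C3*sin(2^(5/8)*3^(3/4)*y/6) + C4*cos(2^(5/8)*3^(3/4)*y/6))*exp(2^(5/8)*3^(3/4)*y/6)


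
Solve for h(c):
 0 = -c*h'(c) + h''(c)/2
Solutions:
 h(c) = C1 + C2*erfi(c)


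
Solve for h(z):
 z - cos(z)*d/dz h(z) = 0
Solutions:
 h(z) = C1 + Integral(z/cos(z), z)


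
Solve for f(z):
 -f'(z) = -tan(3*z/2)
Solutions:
 f(z) = C1 - 2*log(cos(3*z/2))/3


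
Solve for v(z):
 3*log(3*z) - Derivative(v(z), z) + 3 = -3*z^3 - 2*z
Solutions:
 v(z) = C1 + 3*z^4/4 + z^2 + 3*z*log(z) + z*log(27)


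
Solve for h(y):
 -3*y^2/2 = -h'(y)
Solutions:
 h(y) = C1 + y^3/2


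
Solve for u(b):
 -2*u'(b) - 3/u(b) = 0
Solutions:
 u(b) = -sqrt(C1 - 3*b)
 u(b) = sqrt(C1 - 3*b)


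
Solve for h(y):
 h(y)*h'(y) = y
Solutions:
 h(y) = -sqrt(C1 + y^2)
 h(y) = sqrt(C1 + y^2)


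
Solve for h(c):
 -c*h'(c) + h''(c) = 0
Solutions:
 h(c) = C1 + C2*erfi(sqrt(2)*c/2)


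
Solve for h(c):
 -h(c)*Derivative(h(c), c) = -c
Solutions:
 h(c) = -sqrt(C1 + c^2)
 h(c) = sqrt(C1 + c^2)


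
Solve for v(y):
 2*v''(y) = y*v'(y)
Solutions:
 v(y) = C1 + C2*erfi(y/2)


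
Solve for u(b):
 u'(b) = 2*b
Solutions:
 u(b) = C1 + b^2


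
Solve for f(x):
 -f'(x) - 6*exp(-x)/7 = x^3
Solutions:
 f(x) = C1 - x^4/4 + 6*exp(-x)/7


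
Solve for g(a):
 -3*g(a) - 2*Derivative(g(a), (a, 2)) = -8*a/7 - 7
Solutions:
 g(a) = C1*sin(sqrt(6)*a/2) + C2*cos(sqrt(6)*a/2) + 8*a/21 + 7/3


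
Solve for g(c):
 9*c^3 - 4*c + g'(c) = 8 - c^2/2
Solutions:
 g(c) = C1 - 9*c^4/4 - c^3/6 + 2*c^2 + 8*c


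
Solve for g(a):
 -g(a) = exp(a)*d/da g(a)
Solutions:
 g(a) = C1*exp(exp(-a))


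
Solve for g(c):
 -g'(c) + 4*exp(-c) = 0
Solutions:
 g(c) = C1 - 4*exp(-c)


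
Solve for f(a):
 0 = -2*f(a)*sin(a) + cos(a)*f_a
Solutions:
 f(a) = C1/cos(a)^2


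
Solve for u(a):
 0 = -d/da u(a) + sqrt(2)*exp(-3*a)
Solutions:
 u(a) = C1 - sqrt(2)*exp(-3*a)/3


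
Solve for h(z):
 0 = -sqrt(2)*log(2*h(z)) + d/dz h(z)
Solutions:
 -sqrt(2)*Integral(1/(log(_y) + log(2)), (_y, h(z)))/2 = C1 - z


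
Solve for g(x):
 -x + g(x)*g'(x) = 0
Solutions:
 g(x) = -sqrt(C1 + x^2)
 g(x) = sqrt(C1 + x^2)


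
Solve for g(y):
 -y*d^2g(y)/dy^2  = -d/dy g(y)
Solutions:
 g(y) = C1 + C2*y^2


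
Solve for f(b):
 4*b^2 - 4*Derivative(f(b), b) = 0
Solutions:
 f(b) = C1 + b^3/3


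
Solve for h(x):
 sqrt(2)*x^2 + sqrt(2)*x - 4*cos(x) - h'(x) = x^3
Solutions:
 h(x) = C1 - x^4/4 + sqrt(2)*x^3/3 + sqrt(2)*x^2/2 - 4*sin(x)


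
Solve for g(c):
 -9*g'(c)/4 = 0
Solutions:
 g(c) = C1


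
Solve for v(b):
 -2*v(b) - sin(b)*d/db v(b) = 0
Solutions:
 v(b) = C1*(cos(b) + 1)/(cos(b) - 1)


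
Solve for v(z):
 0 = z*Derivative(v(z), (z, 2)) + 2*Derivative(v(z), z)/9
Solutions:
 v(z) = C1 + C2*z^(7/9)


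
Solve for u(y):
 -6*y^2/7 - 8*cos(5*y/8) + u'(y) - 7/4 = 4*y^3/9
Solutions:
 u(y) = C1 + y^4/9 + 2*y^3/7 + 7*y/4 + 64*sin(5*y/8)/5


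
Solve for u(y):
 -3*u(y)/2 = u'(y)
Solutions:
 u(y) = C1*exp(-3*y/2)


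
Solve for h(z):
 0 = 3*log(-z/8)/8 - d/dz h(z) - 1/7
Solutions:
 h(z) = C1 + 3*z*log(-z)/8 + z*(-63*log(2) - 29)/56


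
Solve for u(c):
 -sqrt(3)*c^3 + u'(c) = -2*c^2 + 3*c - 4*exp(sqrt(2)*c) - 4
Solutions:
 u(c) = C1 + sqrt(3)*c^4/4 - 2*c^3/3 + 3*c^2/2 - 4*c - 2*sqrt(2)*exp(sqrt(2)*c)


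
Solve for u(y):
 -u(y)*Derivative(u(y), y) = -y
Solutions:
 u(y) = -sqrt(C1 + y^2)
 u(y) = sqrt(C1 + y^2)


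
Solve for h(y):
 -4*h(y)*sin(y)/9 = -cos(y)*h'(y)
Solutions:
 h(y) = C1/cos(y)^(4/9)


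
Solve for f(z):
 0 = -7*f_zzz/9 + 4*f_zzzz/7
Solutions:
 f(z) = C1 + C2*z + C3*z^2 + C4*exp(49*z/36)


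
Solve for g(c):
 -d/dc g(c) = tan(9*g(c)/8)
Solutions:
 g(c) = -8*asin(C1*exp(-9*c/8))/9 + 8*pi/9
 g(c) = 8*asin(C1*exp(-9*c/8))/9


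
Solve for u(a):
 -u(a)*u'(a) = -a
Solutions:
 u(a) = -sqrt(C1 + a^2)
 u(a) = sqrt(C1 + a^2)


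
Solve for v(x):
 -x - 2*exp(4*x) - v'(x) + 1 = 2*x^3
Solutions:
 v(x) = C1 - x^4/2 - x^2/2 + x - exp(4*x)/2


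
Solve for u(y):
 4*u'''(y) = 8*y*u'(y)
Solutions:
 u(y) = C1 + Integral(C2*airyai(2^(1/3)*y) + C3*airybi(2^(1/3)*y), y)


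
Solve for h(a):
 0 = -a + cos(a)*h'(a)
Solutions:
 h(a) = C1 + Integral(a/cos(a), a)


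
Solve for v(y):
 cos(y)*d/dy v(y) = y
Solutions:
 v(y) = C1 + Integral(y/cos(y), y)


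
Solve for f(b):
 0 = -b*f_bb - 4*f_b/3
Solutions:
 f(b) = C1 + C2/b^(1/3)


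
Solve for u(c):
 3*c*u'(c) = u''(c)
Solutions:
 u(c) = C1 + C2*erfi(sqrt(6)*c/2)


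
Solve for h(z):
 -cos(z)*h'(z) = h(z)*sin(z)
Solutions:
 h(z) = C1*cos(z)


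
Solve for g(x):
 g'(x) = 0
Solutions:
 g(x) = C1


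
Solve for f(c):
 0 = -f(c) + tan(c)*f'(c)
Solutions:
 f(c) = C1*sin(c)


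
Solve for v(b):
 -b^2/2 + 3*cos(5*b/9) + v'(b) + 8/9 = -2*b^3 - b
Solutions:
 v(b) = C1 - b^4/2 + b^3/6 - b^2/2 - 8*b/9 - 27*sin(5*b/9)/5


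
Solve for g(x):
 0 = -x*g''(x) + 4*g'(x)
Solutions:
 g(x) = C1 + C2*x^5


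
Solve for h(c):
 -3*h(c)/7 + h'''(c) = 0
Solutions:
 h(c) = C3*exp(3^(1/3)*7^(2/3)*c/7) + (C1*sin(3^(5/6)*7^(2/3)*c/14) + C2*cos(3^(5/6)*7^(2/3)*c/14))*exp(-3^(1/3)*7^(2/3)*c/14)


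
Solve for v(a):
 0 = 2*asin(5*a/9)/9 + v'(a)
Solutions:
 v(a) = C1 - 2*a*asin(5*a/9)/9 - 2*sqrt(81 - 25*a^2)/45


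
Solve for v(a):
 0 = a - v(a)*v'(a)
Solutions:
 v(a) = -sqrt(C1 + a^2)
 v(a) = sqrt(C1 + a^2)


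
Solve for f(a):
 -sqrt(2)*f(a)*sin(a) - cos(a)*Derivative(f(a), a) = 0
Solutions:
 f(a) = C1*cos(a)^(sqrt(2))


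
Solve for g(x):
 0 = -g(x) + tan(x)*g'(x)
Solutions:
 g(x) = C1*sin(x)


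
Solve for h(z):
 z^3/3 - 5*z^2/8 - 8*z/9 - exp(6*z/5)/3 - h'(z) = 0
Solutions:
 h(z) = C1 + z^4/12 - 5*z^3/24 - 4*z^2/9 - 5*exp(6*z/5)/18


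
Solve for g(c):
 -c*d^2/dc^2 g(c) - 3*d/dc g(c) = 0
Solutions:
 g(c) = C1 + C2/c^2


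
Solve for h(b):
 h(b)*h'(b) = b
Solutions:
 h(b) = -sqrt(C1 + b^2)
 h(b) = sqrt(C1 + b^2)


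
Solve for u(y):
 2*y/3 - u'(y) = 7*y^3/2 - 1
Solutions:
 u(y) = C1 - 7*y^4/8 + y^2/3 + y


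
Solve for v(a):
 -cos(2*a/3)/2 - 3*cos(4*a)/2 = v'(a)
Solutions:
 v(a) = C1 - 3*sin(2*a/3)/4 - 3*sin(4*a)/8


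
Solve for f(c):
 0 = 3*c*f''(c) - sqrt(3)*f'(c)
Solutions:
 f(c) = C1 + C2*c^(sqrt(3)/3 + 1)


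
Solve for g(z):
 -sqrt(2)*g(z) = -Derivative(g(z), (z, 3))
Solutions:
 g(z) = C3*exp(2^(1/6)*z) + (C1*sin(2^(1/6)*sqrt(3)*z/2) + C2*cos(2^(1/6)*sqrt(3)*z/2))*exp(-2^(1/6)*z/2)


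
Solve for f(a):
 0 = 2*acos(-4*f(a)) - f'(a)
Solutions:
 Integral(1/acos(-4*_y), (_y, f(a))) = C1 + 2*a


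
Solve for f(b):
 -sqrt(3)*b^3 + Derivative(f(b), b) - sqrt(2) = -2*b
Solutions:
 f(b) = C1 + sqrt(3)*b^4/4 - b^2 + sqrt(2)*b


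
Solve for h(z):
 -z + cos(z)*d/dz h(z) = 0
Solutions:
 h(z) = C1 + Integral(z/cos(z), z)


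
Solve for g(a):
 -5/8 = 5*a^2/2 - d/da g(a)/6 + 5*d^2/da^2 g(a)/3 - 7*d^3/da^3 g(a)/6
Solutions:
 g(a) = C1 + C2*exp(a*(5 - 3*sqrt(2))/7) + C3*exp(a*(3*sqrt(2) + 5)/7) + 5*a^3 + 150*a^2 + 11175*a/4


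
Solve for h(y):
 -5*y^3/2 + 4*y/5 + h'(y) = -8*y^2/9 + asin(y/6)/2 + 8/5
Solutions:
 h(y) = C1 + 5*y^4/8 - 8*y^3/27 - 2*y^2/5 + y*asin(y/6)/2 + 8*y/5 + sqrt(36 - y^2)/2


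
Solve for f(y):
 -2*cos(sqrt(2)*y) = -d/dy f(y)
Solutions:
 f(y) = C1 + sqrt(2)*sin(sqrt(2)*y)


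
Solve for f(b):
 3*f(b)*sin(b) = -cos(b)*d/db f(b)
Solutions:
 f(b) = C1*cos(b)^3


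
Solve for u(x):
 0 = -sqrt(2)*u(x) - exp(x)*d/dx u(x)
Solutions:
 u(x) = C1*exp(sqrt(2)*exp(-x))


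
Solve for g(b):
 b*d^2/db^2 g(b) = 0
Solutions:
 g(b) = C1 + C2*b


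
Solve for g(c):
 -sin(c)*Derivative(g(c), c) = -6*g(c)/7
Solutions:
 g(c) = C1*(cos(c) - 1)^(3/7)/(cos(c) + 1)^(3/7)


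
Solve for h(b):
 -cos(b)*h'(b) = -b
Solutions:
 h(b) = C1 + Integral(b/cos(b), b)


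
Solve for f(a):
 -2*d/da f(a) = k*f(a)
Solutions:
 f(a) = C1*exp(-a*k/2)


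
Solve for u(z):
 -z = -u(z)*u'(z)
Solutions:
 u(z) = -sqrt(C1 + z^2)
 u(z) = sqrt(C1 + z^2)


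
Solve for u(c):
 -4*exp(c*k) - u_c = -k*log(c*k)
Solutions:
 u(c) = C1 + c*k*log(c*k) - c*k + Piecewise((-4*exp(c*k)/k, Ne(k, 0)), (-4*c, True))


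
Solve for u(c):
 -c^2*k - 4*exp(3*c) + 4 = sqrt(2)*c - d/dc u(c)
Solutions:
 u(c) = C1 + c^3*k/3 + sqrt(2)*c^2/2 - 4*c + 4*exp(3*c)/3


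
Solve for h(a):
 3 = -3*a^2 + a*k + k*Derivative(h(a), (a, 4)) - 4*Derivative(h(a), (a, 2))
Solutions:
 h(a) = C1 + C2*a + C3*exp(-2*a*sqrt(1/k)) + C4*exp(2*a*sqrt(1/k)) - a^4/16 + a^3*k/24 + 3*a^2*(-k - 2)/16


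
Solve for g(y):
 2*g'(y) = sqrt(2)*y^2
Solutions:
 g(y) = C1 + sqrt(2)*y^3/6


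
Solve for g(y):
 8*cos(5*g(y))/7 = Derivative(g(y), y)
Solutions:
 -8*y/7 - log(sin(5*g(y)) - 1)/10 + log(sin(5*g(y)) + 1)/10 = C1


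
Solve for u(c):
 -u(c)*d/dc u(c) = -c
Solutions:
 u(c) = -sqrt(C1 + c^2)
 u(c) = sqrt(C1 + c^2)


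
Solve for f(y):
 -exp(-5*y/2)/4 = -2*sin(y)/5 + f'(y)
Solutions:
 f(y) = C1 - 2*cos(y)/5 + exp(-5*y/2)/10


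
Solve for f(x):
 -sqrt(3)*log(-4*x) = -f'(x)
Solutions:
 f(x) = C1 + sqrt(3)*x*log(-x) + sqrt(3)*x*(-1 + 2*log(2))


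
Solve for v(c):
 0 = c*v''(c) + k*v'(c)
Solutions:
 v(c) = C1 + c^(1 - re(k))*(C2*sin(log(c)*Abs(im(k))) + C3*cos(log(c)*im(k)))


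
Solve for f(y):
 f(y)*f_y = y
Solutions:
 f(y) = -sqrt(C1 + y^2)
 f(y) = sqrt(C1 + y^2)


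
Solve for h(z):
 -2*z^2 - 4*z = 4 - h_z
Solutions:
 h(z) = C1 + 2*z^3/3 + 2*z^2 + 4*z


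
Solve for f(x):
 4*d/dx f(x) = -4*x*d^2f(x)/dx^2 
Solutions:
 f(x) = C1 + C2*log(x)


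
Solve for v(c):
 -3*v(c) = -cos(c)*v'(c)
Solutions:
 v(c) = C1*(sin(c) + 1)^(3/2)/(sin(c) - 1)^(3/2)


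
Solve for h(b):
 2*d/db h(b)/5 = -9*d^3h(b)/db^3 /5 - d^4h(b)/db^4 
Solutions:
 h(b) = C1 + C2*exp(b*(-6 + 9/(5*sqrt(79) + 52)^(1/3) + (5*sqrt(79) + 52)^(1/3))/10)*sin(sqrt(3)*b*(-(5*sqrt(79) + 52)^(1/3) + 9/(5*sqrt(79) + 52)^(1/3))/10) + C3*exp(b*(-6 + 9/(5*sqrt(79) + 52)^(1/3) + (5*sqrt(79) + 52)^(1/3))/10)*cos(sqrt(3)*b*(-(5*sqrt(79) + 52)^(1/3) + 9/(5*sqrt(79) + 52)^(1/3))/10) + C4*exp(-b*(9/(5*sqrt(79) + 52)^(1/3) + 3 + (5*sqrt(79) + 52)^(1/3))/5)


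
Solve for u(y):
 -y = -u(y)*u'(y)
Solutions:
 u(y) = -sqrt(C1 + y^2)
 u(y) = sqrt(C1 + y^2)


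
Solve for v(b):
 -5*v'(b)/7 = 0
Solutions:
 v(b) = C1


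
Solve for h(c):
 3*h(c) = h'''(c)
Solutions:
 h(c) = C3*exp(3^(1/3)*c) + (C1*sin(3^(5/6)*c/2) + C2*cos(3^(5/6)*c/2))*exp(-3^(1/3)*c/2)


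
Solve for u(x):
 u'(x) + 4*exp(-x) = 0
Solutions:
 u(x) = C1 + 4*exp(-x)


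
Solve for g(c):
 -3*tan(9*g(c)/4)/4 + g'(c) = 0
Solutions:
 g(c) = -4*asin(C1*exp(27*c/16))/9 + 4*pi/9
 g(c) = 4*asin(C1*exp(27*c/16))/9


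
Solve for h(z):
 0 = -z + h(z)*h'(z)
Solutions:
 h(z) = -sqrt(C1 + z^2)
 h(z) = sqrt(C1 + z^2)


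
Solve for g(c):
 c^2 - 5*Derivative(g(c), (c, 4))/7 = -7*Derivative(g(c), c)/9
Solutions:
 g(c) = C1 + C4*exp(7^(2/3)*75^(1/3)*c/15) - 3*c^3/7 + (C2*sin(3^(5/6)*35^(2/3)*c/30) + C3*cos(3^(5/6)*35^(2/3)*c/30))*exp(-7^(2/3)*75^(1/3)*c/30)


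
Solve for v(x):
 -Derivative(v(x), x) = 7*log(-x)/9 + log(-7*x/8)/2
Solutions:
 v(x) = C1 - 23*x*log(-x)/18 + x*(-9*log(7) + 27*log(2) + 23)/18


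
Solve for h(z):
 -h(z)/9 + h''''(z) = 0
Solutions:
 h(z) = C1*exp(-sqrt(3)*z/3) + C2*exp(sqrt(3)*z/3) + C3*sin(sqrt(3)*z/3) + C4*cos(sqrt(3)*z/3)


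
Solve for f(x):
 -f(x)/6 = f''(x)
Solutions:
 f(x) = C1*sin(sqrt(6)*x/6) + C2*cos(sqrt(6)*x/6)


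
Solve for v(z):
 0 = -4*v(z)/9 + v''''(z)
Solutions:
 v(z) = C1*exp(-sqrt(6)*z/3) + C2*exp(sqrt(6)*z/3) + C3*sin(sqrt(6)*z/3) + C4*cos(sqrt(6)*z/3)


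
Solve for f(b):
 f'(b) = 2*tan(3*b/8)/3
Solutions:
 f(b) = C1 - 16*log(cos(3*b/8))/9


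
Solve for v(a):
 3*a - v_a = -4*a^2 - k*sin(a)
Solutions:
 v(a) = C1 + 4*a^3/3 + 3*a^2/2 - k*cos(a)


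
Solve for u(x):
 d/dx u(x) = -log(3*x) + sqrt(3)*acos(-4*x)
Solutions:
 u(x) = C1 - x*log(x) - x*log(3) + x + sqrt(3)*(x*acos(-4*x) + sqrt(1 - 16*x^2)/4)


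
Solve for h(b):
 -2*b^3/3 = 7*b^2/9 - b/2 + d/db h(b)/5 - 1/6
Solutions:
 h(b) = C1 - 5*b^4/6 - 35*b^3/27 + 5*b^2/4 + 5*b/6


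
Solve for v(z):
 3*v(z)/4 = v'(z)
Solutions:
 v(z) = C1*exp(3*z/4)


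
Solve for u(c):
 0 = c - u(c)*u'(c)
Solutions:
 u(c) = -sqrt(C1 + c^2)
 u(c) = sqrt(C1 + c^2)


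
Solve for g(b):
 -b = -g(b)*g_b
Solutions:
 g(b) = -sqrt(C1 + b^2)
 g(b) = sqrt(C1 + b^2)


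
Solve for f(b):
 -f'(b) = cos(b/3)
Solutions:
 f(b) = C1 - 3*sin(b/3)


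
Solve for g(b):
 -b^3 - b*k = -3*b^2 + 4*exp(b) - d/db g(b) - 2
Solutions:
 g(b) = C1 + b^4/4 - b^3 + b^2*k/2 - 2*b + 4*exp(b)


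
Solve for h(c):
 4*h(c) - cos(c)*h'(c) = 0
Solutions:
 h(c) = C1*(sin(c)^2 + 2*sin(c) + 1)/(sin(c)^2 - 2*sin(c) + 1)


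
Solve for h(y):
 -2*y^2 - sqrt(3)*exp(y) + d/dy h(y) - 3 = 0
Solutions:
 h(y) = C1 + 2*y^3/3 + 3*y + sqrt(3)*exp(y)


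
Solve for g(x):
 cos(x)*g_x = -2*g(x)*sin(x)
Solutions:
 g(x) = C1*cos(x)^2


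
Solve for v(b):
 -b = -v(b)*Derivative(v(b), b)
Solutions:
 v(b) = -sqrt(C1 + b^2)
 v(b) = sqrt(C1 + b^2)


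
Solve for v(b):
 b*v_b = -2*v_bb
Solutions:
 v(b) = C1 + C2*erf(b/2)


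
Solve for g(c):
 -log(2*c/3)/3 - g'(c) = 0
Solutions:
 g(c) = C1 - c*log(c)/3 - c*log(2)/3 + c/3 + c*log(3)/3


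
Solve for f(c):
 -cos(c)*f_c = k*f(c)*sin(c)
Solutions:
 f(c) = C1*exp(k*log(cos(c)))


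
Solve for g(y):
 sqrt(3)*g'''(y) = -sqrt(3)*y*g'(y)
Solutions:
 g(y) = C1 + Integral(C2*airyai(-y) + C3*airybi(-y), y)


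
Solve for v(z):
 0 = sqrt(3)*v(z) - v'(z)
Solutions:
 v(z) = C1*exp(sqrt(3)*z)


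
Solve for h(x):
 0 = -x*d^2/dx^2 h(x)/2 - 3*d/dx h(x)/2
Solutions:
 h(x) = C1 + C2/x^2


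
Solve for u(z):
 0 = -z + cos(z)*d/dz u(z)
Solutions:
 u(z) = C1 + Integral(z/cos(z), z)


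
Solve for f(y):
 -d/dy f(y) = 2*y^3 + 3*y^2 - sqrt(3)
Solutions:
 f(y) = C1 - y^4/2 - y^3 + sqrt(3)*y


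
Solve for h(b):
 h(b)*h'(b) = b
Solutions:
 h(b) = -sqrt(C1 + b^2)
 h(b) = sqrt(C1 + b^2)


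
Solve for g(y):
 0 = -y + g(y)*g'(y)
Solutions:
 g(y) = -sqrt(C1 + y^2)
 g(y) = sqrt(C1 + y^2)


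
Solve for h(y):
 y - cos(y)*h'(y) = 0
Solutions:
 h(y) = C1 + Integral(y/cos(y), y)


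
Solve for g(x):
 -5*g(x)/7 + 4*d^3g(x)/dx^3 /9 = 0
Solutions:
 g(x) = C3*exp(4410^(1/3)*x/14) + (C1*sin(3*3^(1/6)*490^(1/3)*x/28) + C2*cos(3*3^(1/6)*490^(1/3)*x/28))*exp(-4410^(1/3)*x/28)


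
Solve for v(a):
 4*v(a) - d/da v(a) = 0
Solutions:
 v(a) = C1*exp(4*a)


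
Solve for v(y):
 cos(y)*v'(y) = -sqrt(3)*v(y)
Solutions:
 v(y) = C1*(sin(y) - 1)^(sqrt(3)/2)/(sin(y) + 1)^(sqrt(3)/2)


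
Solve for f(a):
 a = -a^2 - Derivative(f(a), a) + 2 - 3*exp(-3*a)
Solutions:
 f(a) = C1 - a^3/3 - a^2/2 + 2*a + exp(-3*a)


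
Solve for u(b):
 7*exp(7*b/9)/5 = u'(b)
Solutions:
 u(b) = C1 + 9*exp(7*b/9)/5


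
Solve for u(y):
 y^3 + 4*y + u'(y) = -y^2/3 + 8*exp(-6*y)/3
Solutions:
 u(y) = C1 - y^4/4 - y^3/9 - 2*y^2 - 4*exp(-6*y)/9


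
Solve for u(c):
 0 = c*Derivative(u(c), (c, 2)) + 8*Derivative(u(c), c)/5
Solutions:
 u(c) = C1 + C2/c^(3/5)


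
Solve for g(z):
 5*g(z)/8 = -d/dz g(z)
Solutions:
 g(z) = C1*exp(-5*z/8)


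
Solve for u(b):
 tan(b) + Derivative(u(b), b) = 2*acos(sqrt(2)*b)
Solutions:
 u(b) = C1 + 2*b*acos(sqrt(2)*b) - sqrt(2)*sqrt(1 - 2*b^2) + log(cos(b))


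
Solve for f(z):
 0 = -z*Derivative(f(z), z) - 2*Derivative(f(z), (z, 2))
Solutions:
 f(z) = C1 + C2*erf(z/2)


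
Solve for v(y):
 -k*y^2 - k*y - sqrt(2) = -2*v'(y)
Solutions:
 v(y) = C1 + k*y^3/6 + k*y^2/4 + sqrt(2)*y/2


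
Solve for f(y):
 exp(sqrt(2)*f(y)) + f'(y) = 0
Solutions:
 f(y) = sqrt(2)*(2*log(1/(C1 + y)) - log(2))/4


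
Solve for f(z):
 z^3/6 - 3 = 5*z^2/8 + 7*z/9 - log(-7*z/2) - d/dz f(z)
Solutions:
 f(z) = C1 - z^4/24 + 5*z^3/24 + 7*z^2/18 - z*log(-z) + z*(-log(7) + log(2) + 4)


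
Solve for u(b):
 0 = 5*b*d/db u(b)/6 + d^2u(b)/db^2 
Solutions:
 u(b) = C1 + C2*erf(sqrt(15)*b/6)


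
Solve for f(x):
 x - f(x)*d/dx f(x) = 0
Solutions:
 f(x) = -sqrt(C1 + x^2)
 f(x) = sqrt(C1 + x^2)


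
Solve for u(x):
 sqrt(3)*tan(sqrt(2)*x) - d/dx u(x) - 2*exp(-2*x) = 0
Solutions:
 u(x) = C1 + sqrt(6)*log(tan(sqrt(2)*x)^2 + 1)/4 + exp(-2*x)


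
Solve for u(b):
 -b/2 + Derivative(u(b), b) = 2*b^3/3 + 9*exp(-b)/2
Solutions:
 u(b) = C1 + b^4/6 + b^2/4 - 9*exp(-b)/2


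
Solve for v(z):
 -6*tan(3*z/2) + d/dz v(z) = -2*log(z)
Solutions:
 v(z) = C1 - 2*z*log(z) + 2*z - 4*log(cos(3*z/2))


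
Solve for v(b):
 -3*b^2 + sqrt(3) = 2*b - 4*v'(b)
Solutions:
 v(b) = C1 + b^3/4 + b^2/4 - sqrt(3)*b/4


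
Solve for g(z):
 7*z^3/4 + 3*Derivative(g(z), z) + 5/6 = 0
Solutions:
 g(z) = C1 - 7*z^4/48 - 5*z/18


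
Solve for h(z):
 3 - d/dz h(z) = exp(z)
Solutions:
 h(z) = C1 + 3*z - exp(z)


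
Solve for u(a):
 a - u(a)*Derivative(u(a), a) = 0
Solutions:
 u(a) = -sqrt(C1 + a^2)
 u(a) = sqrt(C1 + a^2)


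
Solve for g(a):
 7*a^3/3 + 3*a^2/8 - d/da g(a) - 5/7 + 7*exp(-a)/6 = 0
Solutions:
 g(a) = C1 + 7*a^4/12 + a^3/8 - 5*a/7 - 7*exp(-a)/6


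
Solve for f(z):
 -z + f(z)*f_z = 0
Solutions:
 f(z) = -sqrt(C1 + z^2)
 f(z) = sqrt(C1 + z^2)


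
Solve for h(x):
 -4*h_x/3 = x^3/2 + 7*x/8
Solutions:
 h(x) = C1 - 3*x^4/32 - 21*x^2/64


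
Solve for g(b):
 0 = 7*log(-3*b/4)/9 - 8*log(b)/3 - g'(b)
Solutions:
 g(b) = C1 - 17*b*log(b)/9 + b*(-14*log(2) + 7*log(3) + 17 + 7*I*pi)/9


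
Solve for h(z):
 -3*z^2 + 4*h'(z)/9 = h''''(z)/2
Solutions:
 h(z) = C1 + C4*exp(2*3^(1/3)*z/3) + 9*z^3/4 + (C2*sin(3^(5/6)*z/3) + C3*cos(3^(5/6)*z/3))*exp(-3^(1/3)*z/3)


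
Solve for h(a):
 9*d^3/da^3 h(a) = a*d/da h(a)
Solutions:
 h(a) = C1 + Integral(C2*airyai(3^(1/3)*a/3) + C3*airybi(3^(1/3)*a/3), a)


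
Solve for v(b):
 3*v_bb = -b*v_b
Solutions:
 v(b) = C1 + C2*erf(sqrt(6)*b/6)


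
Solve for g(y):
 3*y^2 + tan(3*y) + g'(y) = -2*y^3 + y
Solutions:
 g(y) = C1 - y^4/2 - y^3 + y^2/2 + log(cos(3*y))/3


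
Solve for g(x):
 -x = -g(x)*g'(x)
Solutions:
 g(x) = -sqrt(C1 + x^2)
 g(x) = sqrt(C1 + x^2)


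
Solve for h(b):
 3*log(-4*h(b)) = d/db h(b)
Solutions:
 -Integral(1/(log(-_y) + 2*log(2)), (_y, h(b)))/3 = C1 - b


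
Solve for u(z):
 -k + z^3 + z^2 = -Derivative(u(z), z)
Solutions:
 u(z) = C1 + k*z - z^4/4 - z^3/3


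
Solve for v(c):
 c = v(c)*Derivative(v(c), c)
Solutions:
 v(c) = -sqrt(C1 + c^2)
 v(c) = sqrt(C1 + c^2)


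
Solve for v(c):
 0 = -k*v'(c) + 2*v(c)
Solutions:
 v(c) = C1*exp(2*c/k)


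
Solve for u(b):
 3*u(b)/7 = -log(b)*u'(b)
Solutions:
 u(b) = C1*exp(-3*li(b)/7)


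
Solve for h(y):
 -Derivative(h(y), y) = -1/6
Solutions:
 h(y) = C1 + y/6


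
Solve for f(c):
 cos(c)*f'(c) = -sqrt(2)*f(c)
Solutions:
 f(c) = C1*(sin(c) - 1)^(sqrt(2)/2)/(sin(c) + 1)^(sqrt(2)/2)


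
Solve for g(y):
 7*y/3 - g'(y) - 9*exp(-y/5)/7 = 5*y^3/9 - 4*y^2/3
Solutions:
 g(y) = C1 - 5*y^4/36 + 4*y^3/9 + 7*y^2/6 + 45*exp(-y/5)/7


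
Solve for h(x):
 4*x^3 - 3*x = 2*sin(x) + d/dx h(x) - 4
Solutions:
 h(x) = C1 + x^4 - 3*x^2/2 + 4*x + 2*cos(x)


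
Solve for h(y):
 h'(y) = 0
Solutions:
 h(y) = C1


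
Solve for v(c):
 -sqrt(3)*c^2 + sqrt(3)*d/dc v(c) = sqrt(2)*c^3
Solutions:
 v(c) = C1 + sqrt(6)*c^4/12 + c^3/3


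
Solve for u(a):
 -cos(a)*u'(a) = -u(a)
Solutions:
 u(a) = C1*sqrt(sin(a) + 1)/sqrt(sin(a) - 1)


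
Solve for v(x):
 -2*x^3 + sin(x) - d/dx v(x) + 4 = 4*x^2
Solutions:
 v(x) = C1 - x^4/2 - 4*x^3/3 + 4*x - cos(x)


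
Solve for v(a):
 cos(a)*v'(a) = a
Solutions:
 v(a) = C1 + Integral(a/cos(a), a)


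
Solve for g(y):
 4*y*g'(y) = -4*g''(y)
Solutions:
 g(y) = C1 + C2*erf(sqrt(2)*y/2)


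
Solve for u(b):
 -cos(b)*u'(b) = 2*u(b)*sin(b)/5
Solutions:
 u(b) = C1*cos(b)^(2/5)


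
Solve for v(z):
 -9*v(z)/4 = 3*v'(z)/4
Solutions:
 v(z) = C1*exp(-3*z)


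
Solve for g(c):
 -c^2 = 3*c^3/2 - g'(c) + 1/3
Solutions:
 g(c) = C1 + 3*c^4/8 + c^3/3 + c/3


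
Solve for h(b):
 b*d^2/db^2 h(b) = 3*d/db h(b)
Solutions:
 h(b) = C1 + C2*b^4


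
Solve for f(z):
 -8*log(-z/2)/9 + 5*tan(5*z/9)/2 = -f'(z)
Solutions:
 f(z) = C1 + 8*z*log(-z)/9 - 8*z/9 - 8*z*log(2)/9 + 9*log(cos(5*z/9))/2


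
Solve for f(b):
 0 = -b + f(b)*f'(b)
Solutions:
 f(b) = -sqrt(C1 + b^2)
 f(b) = sqrt(C1 + b^2)


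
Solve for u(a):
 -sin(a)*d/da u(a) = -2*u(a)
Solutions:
 u(a) = C1*(cos(a) - 1)/(cos(a) + 1)


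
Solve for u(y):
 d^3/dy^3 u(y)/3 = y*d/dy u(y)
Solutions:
 u(y) = C1 + Integral(C2*airyai(3^(1/3)*y) + C3*airybi(3^(1/3)*y), y)


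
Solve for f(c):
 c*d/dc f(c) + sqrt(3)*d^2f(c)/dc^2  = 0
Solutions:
 f(c) = C1 + C2*erf(sqrt(2)*3^(3/4)*c/6)


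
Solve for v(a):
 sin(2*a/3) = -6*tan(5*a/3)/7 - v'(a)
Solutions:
 v(a) = C1 + 18*log(cos(5*a/3))/35 + 3*cos(2*a/3)/2


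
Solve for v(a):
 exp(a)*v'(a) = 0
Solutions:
 v(a) = C1


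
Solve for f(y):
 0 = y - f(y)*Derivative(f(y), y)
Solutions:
 f(y) = -sqrt(C1 + y^2)
 f(y) = sqrt(C1 + y^2)


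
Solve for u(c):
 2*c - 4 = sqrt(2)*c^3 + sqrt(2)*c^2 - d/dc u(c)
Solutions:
 u(c) = C1 + sqrt(2)*c^4/4 + sqrt(2)*c^3/3 - c^2 + 4*c


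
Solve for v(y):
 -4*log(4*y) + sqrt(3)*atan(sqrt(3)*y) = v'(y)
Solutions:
 v(y) = C1 - 4*y*log(y) - 8*y*log(2) + 4*y + sqrt(3)*(y*atan(sqrt(3)*y) - sqrt(3)*log(3*y^2 + 1)/6)


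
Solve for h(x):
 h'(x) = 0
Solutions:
 h(x) = C1


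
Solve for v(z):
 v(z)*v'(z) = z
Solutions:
 v(z) = -sqrt(C1 + z^2)
 v(z) = sqrt(C1 + z^2)


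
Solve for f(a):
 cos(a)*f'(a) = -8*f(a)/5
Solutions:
 f(a) = C1*(sin(a) - 1)^(4/5)/(sin(a) + 1)^(4/5)


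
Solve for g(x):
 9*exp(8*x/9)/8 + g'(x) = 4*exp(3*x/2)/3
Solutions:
 g(x) = C1 - 81*exp(8*x/9)/64 + 8*exp(3*x/2)/9


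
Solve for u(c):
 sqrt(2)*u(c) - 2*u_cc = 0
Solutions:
 u(c) = C1*exp(-2^(3/4)*c/2) + C2*exp(2^(3/4)*c/2)


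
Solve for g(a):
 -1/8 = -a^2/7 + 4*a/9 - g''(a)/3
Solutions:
 g(a) = C1 + C2*a - a^4/28 + 2*a^3/9 + 3*a^2/16


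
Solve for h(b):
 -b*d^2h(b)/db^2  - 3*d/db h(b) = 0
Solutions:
 h(b) = C1 + C2/b^2


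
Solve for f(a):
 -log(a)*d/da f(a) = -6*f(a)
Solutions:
 f(a) = C1*exp(6*li(a))


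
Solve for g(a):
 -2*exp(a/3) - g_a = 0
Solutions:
 g(a) = C1 - 6*exp(a/3)


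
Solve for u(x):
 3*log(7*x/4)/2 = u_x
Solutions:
 u(x) = C1 + 3*x*log(x)/2 - 3*x*log(2) - 3*x/2 + 3*x*log(7)/2


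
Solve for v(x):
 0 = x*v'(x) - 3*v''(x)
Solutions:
 v(x) = C1 + C2*erfi(sqrt(6)*x/6)


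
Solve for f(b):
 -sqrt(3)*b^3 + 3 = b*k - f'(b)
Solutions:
 f(b) = C1 + sqrt(3)*b^4/4 + b^2*k/2 - 3*b


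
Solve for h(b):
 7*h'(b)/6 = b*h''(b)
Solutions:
 h(b) = C1 + C2*b^(13/6)


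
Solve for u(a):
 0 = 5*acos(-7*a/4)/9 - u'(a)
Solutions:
 u(a) = C1 + 5*a*acos(-7*a/4)/9 + 5*sqrt(16 - 49*a^2)/63


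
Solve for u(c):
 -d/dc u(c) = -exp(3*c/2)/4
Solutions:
 u(c) = C1 + exp(3*c/2)/6


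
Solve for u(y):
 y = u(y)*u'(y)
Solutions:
 u(y) = -sqrt(C1 + y^2)
 u(y) = sqrt(C1 + y^2)


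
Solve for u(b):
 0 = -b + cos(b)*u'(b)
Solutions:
 u(b) = C1 + Integral(b/cos(b), b)


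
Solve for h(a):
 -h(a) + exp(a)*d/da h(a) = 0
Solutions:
 h(a) = C1*exp(-exp(-a))


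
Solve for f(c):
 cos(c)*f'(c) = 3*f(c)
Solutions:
 f(c) = C1*(sin(c) + 1)^(3/2)/(sin(c) - 1)^(3/2)


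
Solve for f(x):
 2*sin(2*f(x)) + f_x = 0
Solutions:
 f(x) = pi - acos((-C1 - exp(8*x))/(C1 - exp(8*x)))/2
 f(x) = acos((-C1 - exp(8*x))/(C1 - exp(8*x)))/2


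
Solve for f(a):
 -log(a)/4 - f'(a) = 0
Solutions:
 f(a) = C1 - a*log(a)/4 + a/4


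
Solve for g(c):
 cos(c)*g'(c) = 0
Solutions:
 g(c) = C1


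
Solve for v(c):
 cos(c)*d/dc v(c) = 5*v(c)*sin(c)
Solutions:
 v(c) = C1/cos(c)^5


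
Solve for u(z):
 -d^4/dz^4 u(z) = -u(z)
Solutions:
 u(z) = C1*exp(-z) + C2*exp(z) + C3*sin(z) + C4*cos(z)


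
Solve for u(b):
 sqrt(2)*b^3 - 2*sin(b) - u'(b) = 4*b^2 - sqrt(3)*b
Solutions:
 u(b) = C1 + sqrt(2)*b^4/4 - 4*b^3/3 + sqrt(3)*b^2/2 + 2*cos(b)


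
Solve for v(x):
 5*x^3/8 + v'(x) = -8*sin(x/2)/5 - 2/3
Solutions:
 v(x) = C1 - 5*x^4/32 - 2*x/3 + 16*cos(x/2)/5


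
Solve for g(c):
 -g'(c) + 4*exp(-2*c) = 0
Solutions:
 g(c) = C1 - 2*exp(-2*c)


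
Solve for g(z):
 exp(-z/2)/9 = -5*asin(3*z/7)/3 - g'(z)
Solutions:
 g(z) = C1 - 5*z*asin(3*z/7)/3 - 5*sqrt(49 - 9*z^2)/9 + 2*exp(-z/2)/9


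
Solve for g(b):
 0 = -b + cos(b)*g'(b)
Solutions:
 g(b) = C1 + Integral(b/cos(b), b)


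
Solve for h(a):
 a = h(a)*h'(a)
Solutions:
 h(a) = -sqrt(C1 + a^2)
 h(a) = sqrt(C1 + a^2)


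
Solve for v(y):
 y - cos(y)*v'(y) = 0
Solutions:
 v(y) = C1 + Integral(y/cos(y), y)


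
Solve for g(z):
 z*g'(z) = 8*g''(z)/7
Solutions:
 g(z) = C1 + C2*erfi(sqrt(7)*z/4)


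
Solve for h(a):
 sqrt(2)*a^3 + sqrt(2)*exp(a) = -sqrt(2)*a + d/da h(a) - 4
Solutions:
 h(a) = C1 + sqrt(2)*a^4/4 + sqrt(2)*a^2/2 + 4*a + sqrt(2)*exp(a)


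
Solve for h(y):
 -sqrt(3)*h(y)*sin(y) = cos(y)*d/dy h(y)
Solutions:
 h(y) = C1*cos(y)^(sqrt(3))


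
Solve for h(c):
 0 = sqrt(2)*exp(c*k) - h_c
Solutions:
 h(c) = C1 + sqrt(2)*exp(c*k)/k


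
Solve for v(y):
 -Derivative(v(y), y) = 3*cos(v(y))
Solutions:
 v(y) = pi - asin((C1 + exp(6*y))/(C1 - exp(6*y)))
 v(y) = asin((C1 + exp(6*y))/(C1 - exp(6*y)))


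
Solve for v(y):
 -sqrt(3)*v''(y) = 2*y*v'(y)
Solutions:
 v(y) = C1 + C2*erf(3^(3/4)*y/3)


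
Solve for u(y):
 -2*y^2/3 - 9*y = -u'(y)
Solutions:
 u(y) = C1 + 2*y^3/9 + 9*y^2/2


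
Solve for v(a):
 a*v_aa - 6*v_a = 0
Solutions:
 v(a) = C1 + C2*a^7


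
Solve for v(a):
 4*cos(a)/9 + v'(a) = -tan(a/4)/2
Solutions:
 v(a) = C1 + 2*log(cos(a/4)) - 4*sin(a)/9


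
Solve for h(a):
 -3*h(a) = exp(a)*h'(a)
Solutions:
 h(a) = C1*exp(3*exp(-a))


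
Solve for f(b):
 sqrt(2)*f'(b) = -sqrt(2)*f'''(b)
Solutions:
 f(b) = C1 + C2*sin(b) + C3*cos(b)


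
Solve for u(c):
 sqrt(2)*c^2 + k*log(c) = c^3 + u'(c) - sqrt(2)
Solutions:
 u(c) = C1 - c^4/4 + sqrt(2)*c^3/3 + c*k*log(c) - c*k + sqrt(2)*c


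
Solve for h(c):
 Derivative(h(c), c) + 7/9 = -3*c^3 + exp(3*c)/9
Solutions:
 h(c) = C1 - 3*c^4/4 - 7*c/9 + exp(3*c)/27


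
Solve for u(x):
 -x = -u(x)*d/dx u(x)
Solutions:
 u(x) = -sqrt(C1 + x^2)
 u(x) = sqrt(C1 + x^2)


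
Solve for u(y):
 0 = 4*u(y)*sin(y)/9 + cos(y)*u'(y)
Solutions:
 u(y) = C1*cos(y)^(4/9)


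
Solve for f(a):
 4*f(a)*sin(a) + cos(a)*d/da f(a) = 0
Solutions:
 f(a) = C1*cos(a)^4


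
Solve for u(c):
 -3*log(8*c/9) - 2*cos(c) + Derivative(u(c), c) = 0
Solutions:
 u(c) = C1 + 3*c*log(c) - 6*c*log(3) - 3*c + 9*c*log(2) + 2*sin(c)


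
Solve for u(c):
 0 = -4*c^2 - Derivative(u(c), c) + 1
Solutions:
 u(c) = C1 - 4*c^3/3 + c


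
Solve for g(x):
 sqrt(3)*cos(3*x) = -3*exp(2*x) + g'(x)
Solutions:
 g(x) = C1 + 3*exp(2*x)/2 + sqrt(3)*sin(3*x)/3


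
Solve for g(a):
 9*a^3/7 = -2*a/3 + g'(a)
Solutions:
 g(a) = C1 + 9*a^4/28 + a^2/3


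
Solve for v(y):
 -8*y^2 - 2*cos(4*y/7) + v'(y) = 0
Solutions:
 v(y) = C1 + 8*y^3/3 + 7*sin(4*y/7)/2


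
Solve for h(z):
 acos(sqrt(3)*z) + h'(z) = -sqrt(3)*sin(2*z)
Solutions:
 h(z) = C1 - z*acos(sqrt(3)*z) + sqrt(3)*sqrt(1 - 3*z^2)/3 + sqrt(3)*cos(2*z)/2


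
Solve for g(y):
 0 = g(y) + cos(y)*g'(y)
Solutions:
 g(y) = C1*sqrt(sin(y) - 1)/sqrt(sin(y) + 1)


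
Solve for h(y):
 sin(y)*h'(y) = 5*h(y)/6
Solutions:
 h(y) = C1*(cos(y) - 1)^(5/12)/(cos(y) + 1)^(5/12)


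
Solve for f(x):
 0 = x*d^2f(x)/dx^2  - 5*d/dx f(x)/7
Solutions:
 f(x) = C1 + C2*x^(12/7)


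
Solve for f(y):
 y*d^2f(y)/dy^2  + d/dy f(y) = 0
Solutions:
 f(y) = C1 + C2*log(y)


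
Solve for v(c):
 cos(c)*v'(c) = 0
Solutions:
 v(c) = C1


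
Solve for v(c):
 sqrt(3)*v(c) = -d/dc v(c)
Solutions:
 v(c) = C1*exp(-sqrt(3)*c)


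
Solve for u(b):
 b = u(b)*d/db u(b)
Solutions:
 u(b) = -sqrt(C1 + b^2)
 u(b) = sqrt(C1 + b^2)


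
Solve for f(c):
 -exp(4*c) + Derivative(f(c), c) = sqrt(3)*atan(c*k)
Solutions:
 f(c) = C1 + sqrt(3)*Piecewise((c*atan(c*k) - log(c^2*k^2 + 1)/(2*k), Ne(k, 0)), (0, True)) + exp(4*c)/4


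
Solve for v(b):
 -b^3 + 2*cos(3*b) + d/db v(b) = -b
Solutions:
 v(b) = C1 + b^4/4 - b^2/2 - 2*sin(3*b)/3


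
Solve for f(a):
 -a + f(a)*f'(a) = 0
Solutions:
 f(a) = -sqrt(C1 + a^2)
 f(a) = sqrt(C1 + a^2)


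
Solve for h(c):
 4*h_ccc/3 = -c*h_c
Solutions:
 h(c) = C1 + Integral(C2*airyai(-6^(1/3)*c/2) + C3*airybi(-6^(1/3)*c/2), c)


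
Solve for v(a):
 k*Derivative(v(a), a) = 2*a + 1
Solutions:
 v(a) = C1 + a^2/k + a/k


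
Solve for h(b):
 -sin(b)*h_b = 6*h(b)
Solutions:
 h(b) = C1*(cos(b)^3 + 3*cos(b)^2 + 3*cos(b) + 1)/(cos(b)^3 - 3*cos(b)^2 + 3*cos(b) - 1)


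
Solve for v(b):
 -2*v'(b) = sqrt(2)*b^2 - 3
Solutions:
 v(b) = C1 - sqrt(2)*b^3/6 + 3*b/2


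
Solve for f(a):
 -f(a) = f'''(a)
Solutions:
 f(a) = C3*exp(-a) + (C1*sin(sqrt(3)*a/2) + C2*cos(sqrt(3)*a/2))*exp(a/2)


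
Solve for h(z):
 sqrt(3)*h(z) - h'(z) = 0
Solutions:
 h(z) = C1*exp(sqrt(3)*z)


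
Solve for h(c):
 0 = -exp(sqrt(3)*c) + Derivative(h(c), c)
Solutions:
 h(c) = C1 + sqrt(3)*exp(sqrt(3)*c)/3


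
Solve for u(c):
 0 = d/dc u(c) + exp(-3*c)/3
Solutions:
 u(c) = C1 + exp(-3*c)/9


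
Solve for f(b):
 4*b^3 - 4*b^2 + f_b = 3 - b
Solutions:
 f(b) = C1 - b^4 + 4*b^3/3 - b^2/2 + 3*b


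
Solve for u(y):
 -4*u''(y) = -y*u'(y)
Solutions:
 u(y) = C1 + C2*erfi(sqrt(2)*y/4)


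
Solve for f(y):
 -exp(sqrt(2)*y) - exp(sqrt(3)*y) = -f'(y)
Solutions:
 f(y) = C1 + sqrt(2)*exp(sqrt(2)*y)/2 + sqrt(3)*exp(sqrt(3)*y)/3


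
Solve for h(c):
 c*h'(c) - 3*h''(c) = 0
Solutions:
 h(c) = C1 + C2*erfi(sqrt(6)*c/6)


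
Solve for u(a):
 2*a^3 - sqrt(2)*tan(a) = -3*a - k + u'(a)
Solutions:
 u(a) = C1 + a^4/2 + 3*a^2/2 + a*k + sqrt(2)*log(cos(a))


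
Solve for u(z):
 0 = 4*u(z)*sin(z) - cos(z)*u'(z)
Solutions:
 u(z) = C1/cos(z)^4


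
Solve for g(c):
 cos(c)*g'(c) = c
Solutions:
 g(c) = C1 + Integral(c/cos(c), c)


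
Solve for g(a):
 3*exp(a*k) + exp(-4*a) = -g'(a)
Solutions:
 g(a) = C1 + exp(-4*a)/4 - 3*exp(a*k)/k


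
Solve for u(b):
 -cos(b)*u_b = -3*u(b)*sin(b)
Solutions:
 u(b) = C1/cos(b)^3


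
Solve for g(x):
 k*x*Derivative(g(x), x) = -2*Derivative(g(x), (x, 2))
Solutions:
 g(x) = Piecewise((-sqrt(pi)*C1*erf(sqrt(k)*x/2)/sqrt(k) - C2, (k > 0) | (k < 0)), (-C1*x - C2, True))


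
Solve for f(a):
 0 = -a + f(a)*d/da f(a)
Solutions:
 f(a) = -sqrt(C1 + a^2)
 f(a) = sqrt(C1 + a^2)


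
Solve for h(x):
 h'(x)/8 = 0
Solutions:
 h(x) = C1


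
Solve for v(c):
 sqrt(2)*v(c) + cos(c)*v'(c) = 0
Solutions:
 v(c) = C1*(sin(c) - 1)^(sqrt(2)/2)/(sin(c) + 1)^(sqrt(2)/2)


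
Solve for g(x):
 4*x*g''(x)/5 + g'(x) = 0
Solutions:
 g(x) = C1 + C2/x^(1/4)


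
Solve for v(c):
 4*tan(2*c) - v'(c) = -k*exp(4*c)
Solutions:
 v(c) = C1 + k*exp(4*c)/4 - 2*log(cos(2*c))


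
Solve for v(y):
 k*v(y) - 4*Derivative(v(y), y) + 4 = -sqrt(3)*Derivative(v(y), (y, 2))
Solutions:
 v(y) = C1*exp(sqrt(3)*y*(2 - sqrt(-sqrt(3)*k + 4))/3) + C2*exp(sqrt(3)*y*(sqrt(-sqrt(3)*k + 4) + 2)/3) - 4/k


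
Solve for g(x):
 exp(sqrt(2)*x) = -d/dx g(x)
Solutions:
 g(x) = C1 - sqrt(2)*exp(sqrt(2)*x)/2


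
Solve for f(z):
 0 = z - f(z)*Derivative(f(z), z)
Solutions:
 f(z) = -sqrt(C1 + z^2)
 f(z) = sqrt(C1 + z^2)


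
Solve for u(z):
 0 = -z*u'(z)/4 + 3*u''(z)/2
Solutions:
 u(z) = C1 + C2*erfi(sqrt(3)*z/6)


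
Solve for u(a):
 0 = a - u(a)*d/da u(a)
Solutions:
 u(a) = -sqrt(C1 + a^2)
 u(a) = sqrt(C1 + a^2)


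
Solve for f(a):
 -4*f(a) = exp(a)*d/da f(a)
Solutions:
 f(a) = C1*exp(4*exp(-a))


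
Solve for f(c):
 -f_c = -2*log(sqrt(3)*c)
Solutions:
 f(c) = C1 + 2*c*log(c) - 2*c + c*log(3)


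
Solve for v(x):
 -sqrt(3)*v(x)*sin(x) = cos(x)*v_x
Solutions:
 v(x) = C1*cos(x)^(sqrt(3))


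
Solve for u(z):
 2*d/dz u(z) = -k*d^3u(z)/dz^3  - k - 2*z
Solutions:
 u(z) = C1 + C2*exp(-sqrt(2)*z*sqrt(-1/k)) + C3*exp(sqrt(2)*z*sqrt(-1/k)) - k*z/2 - z^2/2


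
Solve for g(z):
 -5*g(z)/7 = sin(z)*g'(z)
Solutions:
 g(z) = C1*(cos(z) + 1)^(5/14)/(cos(z) - 1)^(5/14)


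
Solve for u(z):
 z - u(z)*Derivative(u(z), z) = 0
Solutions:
 u(z) = -sqrt(C1 + z^2)
 u(z) = sqrt(C1 + z^2)


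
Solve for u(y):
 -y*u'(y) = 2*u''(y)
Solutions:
 u(y) = C1 + C2*erf(y/2)


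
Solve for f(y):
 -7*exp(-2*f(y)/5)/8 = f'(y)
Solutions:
 f(y) = 5*log(-sqrt(C1 - 7*y)) - 5*log(10) + 5*log(5)/2
 f(y) = 5*log(C1 - 7*y)/2 - 5*log(10) + 5*log(5)/2


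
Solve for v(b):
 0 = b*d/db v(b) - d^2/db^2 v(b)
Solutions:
 v(b) = C1 + C2*erfi(sqrt(2)*b/2)


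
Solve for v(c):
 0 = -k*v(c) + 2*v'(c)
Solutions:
 v(c) = C1*exp(c*k/2)


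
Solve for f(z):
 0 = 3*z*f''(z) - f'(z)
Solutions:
 f(z) = C1 + C2*z^(4/3)


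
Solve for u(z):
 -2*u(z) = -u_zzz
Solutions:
 u(z) = C3*exp(2^(1/3)*z) + (C1*sin(2^(1/3)*sqrt(3)*z/2) + C2*cos(2^(1/3)*sqrt(3)*z/2))*exp(-2^(1/3)*z/2)


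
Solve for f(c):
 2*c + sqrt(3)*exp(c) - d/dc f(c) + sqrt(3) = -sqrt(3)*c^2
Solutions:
 f(c) = C1 + sqrt(3)*c^3/3 + c^2 + sqrt(3)*c + sqrt(3)*exp(c)


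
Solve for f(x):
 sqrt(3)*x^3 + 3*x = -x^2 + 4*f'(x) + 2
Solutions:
 f(x) = C1 + sqrt(3)*x^4/16 + x^3/12 + 3*x^2/8 - x/2


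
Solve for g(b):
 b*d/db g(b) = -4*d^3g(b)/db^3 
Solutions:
 g(b) = C1 + Integral(C2*airyai(-2^(1/3)*b/2) + C3*airybi(-2^(1/3)*b/2), b)


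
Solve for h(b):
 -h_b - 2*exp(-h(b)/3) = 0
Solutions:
 h(b) = 3*log(C1 - 2*b/3)


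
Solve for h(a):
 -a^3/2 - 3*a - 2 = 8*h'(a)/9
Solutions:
 h(a) = C1 - 9*a^4/64 - 27*a^2/16 - 9*a/4


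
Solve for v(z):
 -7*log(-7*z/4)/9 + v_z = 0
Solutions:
 v(z) = C1 + 7*z*log(-z)/9 + 7*z*(-2*log(2) - 1 + log(7))/9


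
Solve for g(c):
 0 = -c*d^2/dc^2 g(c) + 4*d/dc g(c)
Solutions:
 g(c) = C1 + C2*c^5


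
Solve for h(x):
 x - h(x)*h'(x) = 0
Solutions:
 h(x) = -sqrt(C1 + x^2)
 h(x) = sqrt(C1 + x^2)


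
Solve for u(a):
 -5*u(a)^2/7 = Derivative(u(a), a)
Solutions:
 u(a) = 7/(C1 + 5*a)


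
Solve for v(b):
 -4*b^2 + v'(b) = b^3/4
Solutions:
 v(b) = C1 + b^4/16 + 4*b^3/3


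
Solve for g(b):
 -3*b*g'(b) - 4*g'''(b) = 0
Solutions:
 g(b) = C1 + Integral(C2*airyai(-6^(1/3)*b/2) + C3*airybi(-6^(1/3)*b/2), b)


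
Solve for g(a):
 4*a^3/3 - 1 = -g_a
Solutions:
 g(a) = C1 - a^4/3 + a


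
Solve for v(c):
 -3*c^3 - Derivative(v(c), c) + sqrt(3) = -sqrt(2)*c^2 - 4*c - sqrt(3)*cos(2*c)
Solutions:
 v(c) = C1 - 3*c^4/4 + sqrt(2)*c^3/3 + 2*c^2 + sqrt(3)*(c + sin(c)*cos(c))


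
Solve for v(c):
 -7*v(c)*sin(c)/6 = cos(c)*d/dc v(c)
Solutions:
 v(c) = C1*cos(c)^(7/6)


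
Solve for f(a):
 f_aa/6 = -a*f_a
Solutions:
 f(a) = C1 + C2*erf(sqrt(3)*a)


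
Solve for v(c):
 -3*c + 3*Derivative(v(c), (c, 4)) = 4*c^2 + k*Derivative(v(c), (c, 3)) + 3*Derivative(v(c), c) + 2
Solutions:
 v(c) = C1 + C2*exp(c*(-2*2^(1/3)*k^2/(-2*k^3 + sqrt(-4*k^6 + (2*k^3 + 729)^2) - 729)^(1/3) + 2*k - 2^(2/3)*(-2*k^3 + sqrt(-4*k^6 + (2*k^3 + 729)^2) - 729)^(1/3))/18) + C3*exp(c*(-8*2^(1/3)*k^2/((-1 + sqrt(3)*I)*(-2*k^3 + sqrt(-4*k^6 + (2*k^3 + 729)^2) - 729)^(1/3)) + 4*k + 2^(2/3)*(-2*k^3 + sqrt(-4*k^6 + (2*k^3 + 729)^2) - 729)^(1/3) - 2^(2/3)*sqrt(3)*I*(-2*k^3 + sqrt(-4*k^6 + (2*k^3 + 729)^2) - 729)^(1/3))/36) + C4*exp(c*(8*2^(1/3)*k^2/((1 + sqrt(3)*I)*(-2*k^3 + sqrt(-4*k^6 + (2*k^3 + 729)^2) - 729)^(1/3)) + 4*k + 2^(2/3)*(-2*k^3 + sqrt(-4*k^6 + (2*k^3 + 729)^2) - 729)^(1/3) + 2^(2/3)*sqrt(3)*I*(-2*k^3 + sqrt(-4*k^6 + (2*k^3 + 729)^2) - 729)^(1/3))/36) - 4*c^3/9 - c^2/2 + 8*c*k/9 - 2*c/3


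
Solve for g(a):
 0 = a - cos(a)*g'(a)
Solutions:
 g(a) = C1 + Integral(a/cos(a), a)


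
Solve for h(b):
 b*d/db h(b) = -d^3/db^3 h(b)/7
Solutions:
 h(b) = C1 + Integral(C2*airyai(-7^(1/3)*b) + C3*airybi(-7^(1/3)*b), b)


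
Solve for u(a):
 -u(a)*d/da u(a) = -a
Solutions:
 u(a) = -sqrt(C1 + a^2)
 u(a) = sqrt(C1 + a^2)


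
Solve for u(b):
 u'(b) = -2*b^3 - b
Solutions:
 u(b) = C1 - b^4/2 - b^2/2


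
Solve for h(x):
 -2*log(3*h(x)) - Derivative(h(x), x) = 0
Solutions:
 Integral(1/(log(_y) + log(3)), (_y, h(x)))/2 = C1 - x


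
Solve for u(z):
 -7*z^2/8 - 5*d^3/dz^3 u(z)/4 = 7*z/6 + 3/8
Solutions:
 u(z) = C1 + C2*z + C3*z^2 - 7*z^5/600 - 7*z^4/180 - z^3/20
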